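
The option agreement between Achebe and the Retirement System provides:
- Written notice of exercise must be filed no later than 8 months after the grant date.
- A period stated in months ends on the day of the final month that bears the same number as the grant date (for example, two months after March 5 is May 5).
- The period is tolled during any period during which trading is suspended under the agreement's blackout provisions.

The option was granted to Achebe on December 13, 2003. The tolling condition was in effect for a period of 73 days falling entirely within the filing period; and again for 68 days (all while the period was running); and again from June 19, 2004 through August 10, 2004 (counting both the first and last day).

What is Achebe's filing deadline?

February 23, 2005

8 months after December 13, 2003 is August 13, 2004.
Tolling adds 73 days: August 13, 2004 + 73 days = October 25, 2004.
Tolling adds 68 days: October 25, 2004 + 68 days = January 1, 2005.
From June 19, 2004 through August 10, 2004 inclusive is 53 days; tolling adds 53 days: January 1, 2005 + 53 days = February 23, 2005.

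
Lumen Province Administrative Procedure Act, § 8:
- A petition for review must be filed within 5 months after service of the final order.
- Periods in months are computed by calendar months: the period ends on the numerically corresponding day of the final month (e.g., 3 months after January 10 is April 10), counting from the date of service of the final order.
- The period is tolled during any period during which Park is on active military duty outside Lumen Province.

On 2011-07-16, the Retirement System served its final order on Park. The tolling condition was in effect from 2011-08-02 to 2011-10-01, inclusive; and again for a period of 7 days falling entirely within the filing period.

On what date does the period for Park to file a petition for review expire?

February 22, 2012

5 months after 2011-07-16 is December 16, 2011.
From August 2, 2011 through October 1, 2011 inclusive is 61 days; tolling adds 61 days: December 16, 2011 + 61 days = February 15, 2012.
Tolling adds 7 days: February 15, 2012 + 7 days = February 22, 2012.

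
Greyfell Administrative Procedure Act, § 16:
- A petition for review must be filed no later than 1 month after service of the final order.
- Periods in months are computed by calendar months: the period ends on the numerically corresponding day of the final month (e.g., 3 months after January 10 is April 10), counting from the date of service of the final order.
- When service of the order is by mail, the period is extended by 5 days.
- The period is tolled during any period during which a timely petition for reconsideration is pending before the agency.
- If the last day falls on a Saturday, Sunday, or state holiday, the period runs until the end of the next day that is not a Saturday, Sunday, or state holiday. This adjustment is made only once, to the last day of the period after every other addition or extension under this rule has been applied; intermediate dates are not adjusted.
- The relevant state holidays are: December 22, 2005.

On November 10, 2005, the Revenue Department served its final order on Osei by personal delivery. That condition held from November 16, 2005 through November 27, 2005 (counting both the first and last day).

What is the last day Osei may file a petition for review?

1 month after November 10, 2005 is December 10, 2005.
Service was not by mail, so no mail extension applies.
From November 16, 2005 through November 27, 2005 inclusive is 12 days; tolling adds 12 days: December 10, 2005 + 12 days = December 22, 2005.
December 22, 2005 is a listed holiday. The next qualifying day is December 23, 2005.

December 23, 2005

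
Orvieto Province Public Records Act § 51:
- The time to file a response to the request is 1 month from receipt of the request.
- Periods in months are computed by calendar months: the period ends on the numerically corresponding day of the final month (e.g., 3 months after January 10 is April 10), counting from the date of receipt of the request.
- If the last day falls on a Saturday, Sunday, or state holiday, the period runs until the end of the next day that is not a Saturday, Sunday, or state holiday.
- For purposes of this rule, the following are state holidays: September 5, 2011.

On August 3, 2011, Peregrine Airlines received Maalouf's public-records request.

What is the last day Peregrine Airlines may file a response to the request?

September 6, 2011

1 month after August 3, 2011 is September 3, 2011.
September 3, 2011 is Saturday; September 4, 2011 is Sunday; September 5, 2011 is a listed holiday. The next qualifying day is September 6, 2011.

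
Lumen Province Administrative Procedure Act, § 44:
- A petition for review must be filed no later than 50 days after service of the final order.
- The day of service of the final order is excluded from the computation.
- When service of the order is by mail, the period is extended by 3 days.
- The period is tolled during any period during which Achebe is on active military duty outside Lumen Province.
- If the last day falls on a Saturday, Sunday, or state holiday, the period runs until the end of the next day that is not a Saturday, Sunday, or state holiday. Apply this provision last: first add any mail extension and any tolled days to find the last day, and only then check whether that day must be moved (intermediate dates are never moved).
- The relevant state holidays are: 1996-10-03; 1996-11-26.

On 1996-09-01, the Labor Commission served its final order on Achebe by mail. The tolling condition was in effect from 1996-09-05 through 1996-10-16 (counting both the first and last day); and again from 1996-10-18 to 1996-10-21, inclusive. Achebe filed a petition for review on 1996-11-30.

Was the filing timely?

50 days after 1996-09-01 is October 21, 1996.
Service was by mail, adding 3 days: October 21, 1996 + 3 days = October 24, 1996.
From September 5, 1996 through October 16, 1996 inclusive is 42 days; tolling adds 42 days: October 24, 1996 + 42 days = December 5, 1996.
From October 18, 1996 through October 21, 1996 inclusive is 4 days; tolling adds 4 days: December 5, 1996 + 4 days = December 9, 1996.
December 9, 1996 is a Monday and not a state holiday, so no extension applies.
The deadline is December 9, 1996; the filing on November 30, 1996 is on or before that date.

Yes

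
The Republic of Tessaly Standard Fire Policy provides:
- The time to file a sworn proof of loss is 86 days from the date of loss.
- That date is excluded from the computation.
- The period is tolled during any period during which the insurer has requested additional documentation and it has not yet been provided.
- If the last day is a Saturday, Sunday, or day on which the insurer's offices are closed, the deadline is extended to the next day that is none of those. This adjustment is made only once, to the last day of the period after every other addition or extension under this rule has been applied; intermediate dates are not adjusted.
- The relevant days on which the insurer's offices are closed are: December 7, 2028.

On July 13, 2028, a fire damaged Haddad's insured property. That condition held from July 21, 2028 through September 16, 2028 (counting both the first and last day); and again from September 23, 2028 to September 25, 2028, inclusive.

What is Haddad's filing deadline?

December 8, 2028

86 days after July 13, 2028 is October 7, 2028.
From July 21, 2028 through September 16, 2028 inclusive is 58 days; tolling adds 58 days: October 7, 2028 + 58 days = December 4, 2028.
From September 23, 2028 through September 25, 2028 inclusive is 3 days; tolling adds 3 days: December 4, 2028 + 3 days = December 7, 2028.
December 7, 2028 is a listed holiday. The next qualifying day is December 8, 2028.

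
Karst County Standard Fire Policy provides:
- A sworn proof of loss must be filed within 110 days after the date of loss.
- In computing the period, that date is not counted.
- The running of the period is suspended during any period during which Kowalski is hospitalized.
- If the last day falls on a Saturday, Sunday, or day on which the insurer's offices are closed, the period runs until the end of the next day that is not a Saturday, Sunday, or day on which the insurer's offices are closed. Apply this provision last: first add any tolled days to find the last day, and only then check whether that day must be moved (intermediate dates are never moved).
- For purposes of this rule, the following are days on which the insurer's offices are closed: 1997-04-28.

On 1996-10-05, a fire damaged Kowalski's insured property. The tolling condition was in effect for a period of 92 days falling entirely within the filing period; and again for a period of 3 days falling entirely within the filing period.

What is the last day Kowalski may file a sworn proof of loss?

110 days after 1996-10-05 is January 23, 1997.
Tolling adds 92 days: January 23, 1997 + 92 days = April 25, 1997.
Tolling adds 3 days: April 25, 1997 + 3 days = April 28, 1997.
April 28, 1997 is a listed holiday. The next qualifying day is April 29, 1997.

April 29, 1997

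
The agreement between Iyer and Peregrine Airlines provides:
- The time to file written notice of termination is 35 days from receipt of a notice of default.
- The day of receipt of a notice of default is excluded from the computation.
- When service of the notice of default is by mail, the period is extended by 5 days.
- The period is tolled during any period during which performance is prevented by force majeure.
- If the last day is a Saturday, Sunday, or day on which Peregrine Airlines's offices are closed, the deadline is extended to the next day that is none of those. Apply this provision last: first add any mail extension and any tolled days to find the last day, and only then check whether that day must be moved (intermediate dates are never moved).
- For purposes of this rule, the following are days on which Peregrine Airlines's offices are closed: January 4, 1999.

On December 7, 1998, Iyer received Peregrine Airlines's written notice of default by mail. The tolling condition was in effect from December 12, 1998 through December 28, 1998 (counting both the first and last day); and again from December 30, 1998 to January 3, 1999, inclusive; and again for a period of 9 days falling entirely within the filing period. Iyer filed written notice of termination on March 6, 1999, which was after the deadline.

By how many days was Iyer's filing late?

18 days

35 days after December 7, 1998 is January 11, 1999.
Service was by mail, adding 5 days: January 11, 1999 + 5 days = January 16, 1999.
From December 12, 1998 through December 28, 1998 inclusive is 17 days; tolling adds 17 days: January 16, 1999 + 17 days = February 2, 1999.
From December 30, 1998 through January 3, 1999 inclusive is 5 days; tolling adds 5 days: February 2, 1999 + 5 days = February 7, 1999.
Tolling adds 9 days: February 7, 1999 + 9 days = February 16, 1999.
February 16, 1999 is a Tuesday and not a day on which Peregrine Airlines's offices are closed, so no extension applies.
The deadline is February 16, 1999; from February 16, 1999 to March 6, 1999 is 18 days.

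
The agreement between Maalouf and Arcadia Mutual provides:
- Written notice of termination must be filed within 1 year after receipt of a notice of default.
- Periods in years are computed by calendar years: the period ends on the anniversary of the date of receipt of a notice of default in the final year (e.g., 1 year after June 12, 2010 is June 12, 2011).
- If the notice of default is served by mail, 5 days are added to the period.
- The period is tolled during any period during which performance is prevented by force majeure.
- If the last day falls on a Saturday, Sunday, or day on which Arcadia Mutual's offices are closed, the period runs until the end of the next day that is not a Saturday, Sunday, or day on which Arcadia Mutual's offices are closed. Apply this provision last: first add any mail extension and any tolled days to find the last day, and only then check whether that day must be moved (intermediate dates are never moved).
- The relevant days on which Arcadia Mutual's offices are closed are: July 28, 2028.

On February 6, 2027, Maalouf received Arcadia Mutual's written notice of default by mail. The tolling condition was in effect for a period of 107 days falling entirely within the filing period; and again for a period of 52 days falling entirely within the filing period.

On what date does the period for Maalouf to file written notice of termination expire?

1 year after February 6, 2027 is February 6, 2028.
Service was by mail, adding 5 days: February 6, 2028 + 5 days = February 11, 2028.
Tolling adds 107 days: February 11, 2028 + 107 days = May 28, 2028.
Tolling adds 52 days: May 28, 2028 + 52 days = July 19, 2028.
July 19, 2028 is a Wednesday and not a day on which Arcadia Mutual's offices are closed, so no extension applies.

July 19, 2028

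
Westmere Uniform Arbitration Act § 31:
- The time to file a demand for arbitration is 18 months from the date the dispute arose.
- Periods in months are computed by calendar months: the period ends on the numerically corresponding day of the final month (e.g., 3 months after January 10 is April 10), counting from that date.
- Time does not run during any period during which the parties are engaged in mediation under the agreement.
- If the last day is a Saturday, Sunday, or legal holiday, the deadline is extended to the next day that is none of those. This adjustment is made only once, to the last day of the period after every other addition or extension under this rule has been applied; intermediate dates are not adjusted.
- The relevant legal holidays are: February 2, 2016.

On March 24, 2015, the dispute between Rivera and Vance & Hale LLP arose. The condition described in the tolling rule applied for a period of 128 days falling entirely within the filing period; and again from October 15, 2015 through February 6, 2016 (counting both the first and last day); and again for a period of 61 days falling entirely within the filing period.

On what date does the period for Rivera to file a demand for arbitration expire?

18 months after March 24, 2015 is September 24, 2016.
Tolling adds 128 days: September 24, 2016 + 128 days = January 30, 2017.
From October 15, 2015 through February 6, 2016 inclusive is 115 days; tolling adds 115 days: January 30, 2017 + 115 days = May 25, 2017.
Tolling adds 61 days: May 25, 2017 + 61 days = July 25, 2017.
July 25, 2017 is a Tuesday and not a legal holiday, so no extension applies.

July 25, 2017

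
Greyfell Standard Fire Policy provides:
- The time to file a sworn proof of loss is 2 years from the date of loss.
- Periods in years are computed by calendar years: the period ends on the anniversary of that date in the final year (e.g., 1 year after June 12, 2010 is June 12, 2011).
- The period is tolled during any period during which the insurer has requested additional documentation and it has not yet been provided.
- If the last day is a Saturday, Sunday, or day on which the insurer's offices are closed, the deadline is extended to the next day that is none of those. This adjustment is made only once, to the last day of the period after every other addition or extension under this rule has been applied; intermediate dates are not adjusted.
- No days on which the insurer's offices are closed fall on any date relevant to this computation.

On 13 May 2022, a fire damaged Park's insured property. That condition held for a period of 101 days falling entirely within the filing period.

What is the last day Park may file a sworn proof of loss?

2 years after 13 May 2022 is May 13, 2024.
Tolling adds 101 days: May 13, 2024 + 101 days = August 22, 2024.
August 22, 2024 is a Thursday and not a day on which the insurer's offices are closed, so no extension applies.

August 22, 2024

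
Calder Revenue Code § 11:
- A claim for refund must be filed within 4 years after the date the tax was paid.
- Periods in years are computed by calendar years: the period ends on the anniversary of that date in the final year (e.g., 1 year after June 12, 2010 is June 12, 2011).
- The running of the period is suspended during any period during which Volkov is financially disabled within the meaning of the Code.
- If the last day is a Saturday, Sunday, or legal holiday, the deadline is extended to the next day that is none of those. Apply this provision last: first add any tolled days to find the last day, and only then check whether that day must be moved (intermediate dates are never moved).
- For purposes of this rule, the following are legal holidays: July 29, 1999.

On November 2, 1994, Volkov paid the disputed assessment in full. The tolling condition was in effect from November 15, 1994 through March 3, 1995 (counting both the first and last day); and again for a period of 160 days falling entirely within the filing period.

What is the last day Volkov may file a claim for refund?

4 years after November 2, 1994 is November 2, 1998.
From November 15, 1994 through March 3, 1995 inclusive is 109 days; tolling adds 109 days: November 2, 1998 + 109 days = February 19, 1999.
Tolling adds 160 days: February 19, 1999 + 160 days = July 29, 1999.
July 29, 1999 is a listed holiday. The next qualifying day is July 30, 1999.

July 30, 1999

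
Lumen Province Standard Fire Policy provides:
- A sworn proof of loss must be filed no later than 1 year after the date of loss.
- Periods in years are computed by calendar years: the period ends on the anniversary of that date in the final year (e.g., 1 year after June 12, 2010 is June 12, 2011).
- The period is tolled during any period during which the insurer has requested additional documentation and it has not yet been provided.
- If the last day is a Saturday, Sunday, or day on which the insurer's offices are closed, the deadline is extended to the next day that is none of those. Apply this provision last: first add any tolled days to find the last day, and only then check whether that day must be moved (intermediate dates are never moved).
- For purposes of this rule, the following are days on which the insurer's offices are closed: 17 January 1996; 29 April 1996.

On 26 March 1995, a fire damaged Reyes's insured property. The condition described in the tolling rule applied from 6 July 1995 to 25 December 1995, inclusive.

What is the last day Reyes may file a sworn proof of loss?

1 year after 26 March 1995 is March 26, 1996.
From July 6, 1995 through December 25, 1995 inclusive is 173 days; tolling adds 173 days: March 26, 1996 + 173 days = September 15, 1996.
September 15, 1996 is Sunday. The next qualifying day is September 16, 1996.

September 16, 1996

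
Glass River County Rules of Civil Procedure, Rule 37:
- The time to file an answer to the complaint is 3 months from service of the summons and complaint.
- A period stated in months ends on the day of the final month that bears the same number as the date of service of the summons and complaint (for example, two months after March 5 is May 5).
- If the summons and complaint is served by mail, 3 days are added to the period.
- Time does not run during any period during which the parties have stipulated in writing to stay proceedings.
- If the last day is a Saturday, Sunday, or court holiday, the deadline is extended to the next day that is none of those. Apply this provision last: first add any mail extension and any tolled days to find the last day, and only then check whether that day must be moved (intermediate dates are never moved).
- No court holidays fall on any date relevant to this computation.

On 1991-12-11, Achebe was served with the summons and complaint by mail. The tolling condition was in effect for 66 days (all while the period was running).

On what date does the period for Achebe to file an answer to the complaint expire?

3 months after 1991-12-11 is March 11, 1992.
Service was by mail, adding 3 days: March 11, 1992 + 3 days = March 14, 1992.
Tolling adds 66 days: March 14, 1992 + 66 days = May 19, 1992.
May 19, 1992 is a Tuesday and not a court holiday, so no extension applies.

May 19, 1992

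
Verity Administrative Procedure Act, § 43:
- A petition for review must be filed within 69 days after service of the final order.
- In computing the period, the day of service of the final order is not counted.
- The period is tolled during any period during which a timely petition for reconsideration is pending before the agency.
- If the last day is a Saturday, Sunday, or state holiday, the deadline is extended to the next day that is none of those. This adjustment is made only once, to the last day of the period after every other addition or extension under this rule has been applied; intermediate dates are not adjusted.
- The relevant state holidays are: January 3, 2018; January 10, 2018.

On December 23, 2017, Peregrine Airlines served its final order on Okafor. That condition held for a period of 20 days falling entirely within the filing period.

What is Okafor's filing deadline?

69 days after December 23, 2017 is March 2, 2018.
Tolling adds 20 days: March 2, 2018 + 20 days = March 22, 2018.
March 22, 2018 is a Thursday and not a state holiday, so no extension applies.

March 22, 2018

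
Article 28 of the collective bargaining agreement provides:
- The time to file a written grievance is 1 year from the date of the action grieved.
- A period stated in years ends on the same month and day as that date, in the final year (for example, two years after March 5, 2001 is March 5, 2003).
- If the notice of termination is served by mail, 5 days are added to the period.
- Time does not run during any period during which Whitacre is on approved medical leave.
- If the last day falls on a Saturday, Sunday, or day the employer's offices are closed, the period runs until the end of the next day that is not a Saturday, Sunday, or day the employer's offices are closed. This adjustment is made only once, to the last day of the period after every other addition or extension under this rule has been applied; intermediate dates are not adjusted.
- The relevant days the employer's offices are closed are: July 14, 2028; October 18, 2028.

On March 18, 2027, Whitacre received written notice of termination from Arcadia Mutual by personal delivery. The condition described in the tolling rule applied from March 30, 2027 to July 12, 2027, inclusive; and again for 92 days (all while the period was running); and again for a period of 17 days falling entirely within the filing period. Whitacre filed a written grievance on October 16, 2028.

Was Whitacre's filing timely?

Yes

1 year after March 18, 2027 is March 18, 2028.
Service was not by mail, so no mail extension applies.
From March 30, 2027 through July 12, 2027 inclusive is 105 days; tolling adds 105 days: March 18, 2028 + 105 days = July 1, 2028.
Tolling adds 92 days: July 1, 2028 + 92 days = October 1, 2028.
Tolling adds 17 days: October 1, 2028 + 17 days = October 18, 2028.
October 18, 2028 is a listed holiday. The next qualifying day is October 19, 2028.
The deadline is October 19, 2028; the filing on October 16, 2028 is on or before that date.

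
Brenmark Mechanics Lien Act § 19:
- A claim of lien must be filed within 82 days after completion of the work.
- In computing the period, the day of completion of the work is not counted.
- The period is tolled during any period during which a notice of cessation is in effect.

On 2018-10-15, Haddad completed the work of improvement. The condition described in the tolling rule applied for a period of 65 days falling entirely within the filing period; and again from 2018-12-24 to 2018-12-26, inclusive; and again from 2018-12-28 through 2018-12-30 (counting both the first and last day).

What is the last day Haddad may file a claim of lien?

March 17, 2019

82 days after 2018-10-15 is January 5, 2019.
Tolling adds 65 days: January 5, 2019 + 65 days = March 11, 2019.
From December 24, 2018 through December 26, 2018 inclusive is 3 days; tolling adds 3 days: March 11, 2019 + 3 days = March 14, 2019.
From December 28, 2018 through December 30, 2018 inclusive is 3 days; tolling adds 3 days: March 14, 2019 + 3 days = March 17, 2019.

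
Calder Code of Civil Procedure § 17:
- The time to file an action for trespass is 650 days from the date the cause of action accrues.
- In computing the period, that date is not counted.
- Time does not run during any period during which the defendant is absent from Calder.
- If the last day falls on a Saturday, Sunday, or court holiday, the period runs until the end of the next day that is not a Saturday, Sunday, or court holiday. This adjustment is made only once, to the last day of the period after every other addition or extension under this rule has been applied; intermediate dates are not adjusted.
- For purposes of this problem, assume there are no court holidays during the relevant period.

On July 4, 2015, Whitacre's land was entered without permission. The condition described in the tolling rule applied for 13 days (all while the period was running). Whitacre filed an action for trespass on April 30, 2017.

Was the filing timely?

650 days after July 4, 2015 is April 14, 2017.
Tolling adds 13 days: April 14, 2017 + 13 days = April 27, 2017.
April 27, 2017 is a Thursday and not a court holiday, so no extension applies.
The deadline is April 27, 2017; the filing on April 30, 2017 is after that date.

No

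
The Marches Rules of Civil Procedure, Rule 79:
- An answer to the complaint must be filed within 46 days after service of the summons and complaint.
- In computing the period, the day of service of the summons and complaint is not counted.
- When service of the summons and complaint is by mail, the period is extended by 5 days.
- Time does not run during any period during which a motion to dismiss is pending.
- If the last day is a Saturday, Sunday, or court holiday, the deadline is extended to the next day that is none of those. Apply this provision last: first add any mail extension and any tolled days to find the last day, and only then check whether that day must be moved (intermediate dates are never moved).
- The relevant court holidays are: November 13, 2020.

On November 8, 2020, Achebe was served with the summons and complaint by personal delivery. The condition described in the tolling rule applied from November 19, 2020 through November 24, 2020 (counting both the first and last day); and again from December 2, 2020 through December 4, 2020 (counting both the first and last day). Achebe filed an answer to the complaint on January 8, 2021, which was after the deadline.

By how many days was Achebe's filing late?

4 days

46 days after November 8, 2020 is December 24, 2020.
Service was not by mail, so no mail extension applies.
From November 19, 2020 through November 24, 2020 inclusive is 6 days; tolling adds 6 days: December 24, 2020 + 6 days = December 30, 2020.
From December 2, 2020 through December 4, 2020 inclusive is 3 days; tolling adds 3 days: December 30, 2020 + 3 days = January 2, 2021.
January 2, 2021 is Saturday; January 3, 2021 is Sunday. The next qualifying day is January 4, 2021.
The deadline is January 4, 2021; from January 4, 2021 to January 8, 2021 is 4 days.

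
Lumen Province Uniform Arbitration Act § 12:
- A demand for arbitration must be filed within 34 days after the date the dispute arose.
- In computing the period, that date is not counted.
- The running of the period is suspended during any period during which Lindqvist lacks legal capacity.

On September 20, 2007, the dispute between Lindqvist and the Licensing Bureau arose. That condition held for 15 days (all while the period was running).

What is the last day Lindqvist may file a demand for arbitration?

November 8, 2007

34 days after September 20, 2007 is October 24, 2007.
Tolling adds 15 days: October 24, 2007 + 15 days = November 8, 2007.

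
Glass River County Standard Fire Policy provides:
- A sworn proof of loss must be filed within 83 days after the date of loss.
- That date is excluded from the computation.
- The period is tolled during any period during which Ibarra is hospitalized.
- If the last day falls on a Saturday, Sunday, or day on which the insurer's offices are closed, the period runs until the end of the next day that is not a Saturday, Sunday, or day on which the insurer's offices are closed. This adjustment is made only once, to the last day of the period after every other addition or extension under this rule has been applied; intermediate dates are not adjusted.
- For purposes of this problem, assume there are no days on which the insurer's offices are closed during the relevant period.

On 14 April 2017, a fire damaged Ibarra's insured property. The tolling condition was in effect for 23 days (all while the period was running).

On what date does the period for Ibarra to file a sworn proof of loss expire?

July 31, 2017

83 days after 14 April 2017 is July 6, 2017.
Tolling adds 23 days: July 6, 2017 + 23 days = July 29, 2017.
July 29, 2017 is Saturday; July 30, 2017 is Sunday. The next qualifying day is July 31, 2017.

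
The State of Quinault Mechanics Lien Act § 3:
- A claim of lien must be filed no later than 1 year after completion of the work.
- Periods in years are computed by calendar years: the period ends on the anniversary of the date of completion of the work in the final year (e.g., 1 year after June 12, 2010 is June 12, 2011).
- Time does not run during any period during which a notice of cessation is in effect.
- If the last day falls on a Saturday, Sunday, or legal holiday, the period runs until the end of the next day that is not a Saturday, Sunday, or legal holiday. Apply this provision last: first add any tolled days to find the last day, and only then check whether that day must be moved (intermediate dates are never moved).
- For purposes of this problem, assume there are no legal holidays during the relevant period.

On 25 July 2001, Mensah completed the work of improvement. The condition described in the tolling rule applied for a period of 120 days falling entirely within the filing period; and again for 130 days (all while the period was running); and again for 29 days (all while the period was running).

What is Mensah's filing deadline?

1 year after 25 July 2001 is July 25, 2002.
Tolling adds 120 days: July 25, 2002 + 120 days = November 22, 2002.
Tolling adds 130 days: November 22, 2002 + 130 days = April 1, 2003.
Tolling adds 29 days: April 1, 2003 + 29 days = April 30, 2003.
April 30, 2003 is a Wednesday and not a legal holiday, so no extension applies.

April 30, 2003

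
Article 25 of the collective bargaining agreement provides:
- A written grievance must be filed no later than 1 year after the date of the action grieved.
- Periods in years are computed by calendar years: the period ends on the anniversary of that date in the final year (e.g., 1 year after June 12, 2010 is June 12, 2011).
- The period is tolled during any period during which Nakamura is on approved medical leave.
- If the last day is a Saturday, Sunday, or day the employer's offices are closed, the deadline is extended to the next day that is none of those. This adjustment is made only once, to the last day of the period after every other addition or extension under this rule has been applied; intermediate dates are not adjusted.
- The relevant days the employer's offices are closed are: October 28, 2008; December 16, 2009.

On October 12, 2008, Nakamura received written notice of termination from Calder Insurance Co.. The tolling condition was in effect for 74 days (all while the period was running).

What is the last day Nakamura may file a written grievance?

1 year after October 12, 2008 is October 12, 2009.
Tolling adds 74 days: October 12, 2009 + 74 days = December 25, 2009.
December 25, 2009 is a Friday and not a day the employer's offices are closed, so no extension applies.

December 25, 2009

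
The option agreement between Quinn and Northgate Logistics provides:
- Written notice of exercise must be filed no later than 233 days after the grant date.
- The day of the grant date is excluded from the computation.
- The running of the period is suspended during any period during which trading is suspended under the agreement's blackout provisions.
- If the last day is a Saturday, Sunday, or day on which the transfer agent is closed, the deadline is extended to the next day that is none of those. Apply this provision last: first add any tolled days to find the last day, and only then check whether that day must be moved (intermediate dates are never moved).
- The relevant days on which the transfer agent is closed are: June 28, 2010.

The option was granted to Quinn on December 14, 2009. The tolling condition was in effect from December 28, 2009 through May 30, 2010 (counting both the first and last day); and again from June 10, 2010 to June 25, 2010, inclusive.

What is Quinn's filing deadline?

233 days after December 14, 2009 is August 4, 2010.
From December 28, 2009 through May 30, 2010 inclusive is 154 days; tolling adds 154 days: August 4, 2010 + 154 days = January 5, 2011.
From June 10, 2010 through June 25, 2010 inclusive is 16 days; tolling adds 16 days: January 5, 2011 + 16 days = January 21, 2011.
January 21, 2011 is a Friday and not a day on which the transfer agent is closed, so no extension applies.

January 21, 2011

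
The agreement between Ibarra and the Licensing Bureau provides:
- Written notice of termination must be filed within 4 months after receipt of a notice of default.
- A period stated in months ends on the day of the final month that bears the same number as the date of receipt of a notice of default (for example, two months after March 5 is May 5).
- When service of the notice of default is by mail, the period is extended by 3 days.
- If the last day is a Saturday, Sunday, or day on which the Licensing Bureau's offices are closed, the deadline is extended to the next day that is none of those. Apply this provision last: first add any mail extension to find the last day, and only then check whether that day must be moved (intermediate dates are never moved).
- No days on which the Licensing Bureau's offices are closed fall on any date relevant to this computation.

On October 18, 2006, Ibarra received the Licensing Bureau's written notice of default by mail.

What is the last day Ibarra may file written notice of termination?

4 months after October 18, 2006 is February 18, 2007.
Service was by mail, adding 3 days: February 18, 2007 + 3 days = February 21, 2007.
February 21, 2007 is a Wednesday and not a day on which the Licensing Bureau's offices are closed, so no extension applies.

February 21, 2007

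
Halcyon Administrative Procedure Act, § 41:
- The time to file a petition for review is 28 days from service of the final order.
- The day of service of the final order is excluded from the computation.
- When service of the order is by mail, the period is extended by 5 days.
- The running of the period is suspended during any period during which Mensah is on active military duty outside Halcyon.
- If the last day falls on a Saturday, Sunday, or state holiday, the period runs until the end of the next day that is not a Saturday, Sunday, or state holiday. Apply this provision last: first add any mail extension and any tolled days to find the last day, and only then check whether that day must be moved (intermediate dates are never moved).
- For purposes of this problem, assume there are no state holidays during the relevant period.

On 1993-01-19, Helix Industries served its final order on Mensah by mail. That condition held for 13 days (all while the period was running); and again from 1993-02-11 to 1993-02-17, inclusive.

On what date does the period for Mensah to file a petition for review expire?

28 days after 1993-01-19 is February 16, 1993.
Service was by mail, adding 5 days: February 16, 1993 + 5 days = February 21, 1993.
Tolling adds 13 days: February 21, 1993 + 13 days = March 6, 1993.
From February 11, 1993 through February 17, 1993 inclusive is 7 days; tolling adds 7 days: March 6, 1993 + 7 days = March 13, 1993.
March 13, 1993 is Saturday; March 14, 1993 is Sunday. The next qualifying day is March 15, 1993.

March 15, 1993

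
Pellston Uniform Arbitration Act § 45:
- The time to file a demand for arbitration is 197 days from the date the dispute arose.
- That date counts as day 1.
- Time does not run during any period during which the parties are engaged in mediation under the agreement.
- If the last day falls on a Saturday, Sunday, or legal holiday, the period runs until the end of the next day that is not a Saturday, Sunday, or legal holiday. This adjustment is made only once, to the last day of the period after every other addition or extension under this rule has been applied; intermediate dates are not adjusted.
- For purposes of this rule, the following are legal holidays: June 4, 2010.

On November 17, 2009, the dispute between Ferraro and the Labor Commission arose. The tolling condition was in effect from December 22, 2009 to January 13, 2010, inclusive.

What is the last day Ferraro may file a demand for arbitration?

Counting November 17, 2009 as day 1, day 197 is June 1, 2010.
From December 22, 2009 through January 13, 2010 inclusive is 23 days; tolling adds 23 days: June 1, 2010 + 23 days = June 24, 2010.
June 24, 2010 is a Thursday and not a legal holiday, so no extension applies.

June 24, 2010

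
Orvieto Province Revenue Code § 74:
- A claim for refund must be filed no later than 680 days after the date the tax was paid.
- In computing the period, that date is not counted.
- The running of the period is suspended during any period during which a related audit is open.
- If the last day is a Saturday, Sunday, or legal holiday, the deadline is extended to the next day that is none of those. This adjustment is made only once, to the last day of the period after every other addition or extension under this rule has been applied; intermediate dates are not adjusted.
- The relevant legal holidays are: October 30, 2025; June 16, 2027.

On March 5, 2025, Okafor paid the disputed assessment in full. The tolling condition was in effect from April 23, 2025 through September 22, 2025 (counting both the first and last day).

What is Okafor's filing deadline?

June 17, 2027

680 days after March 5, 2025 is January 14, 2027.
From April 23, 2025 through September 22, 2025 inclusive is 153 days; tolling adds 153 days: January 14, 2027 + 153 days = June 16, 2027.
June 16, 2027 is a listed holiday. The next qualifying day is June 17, 2027.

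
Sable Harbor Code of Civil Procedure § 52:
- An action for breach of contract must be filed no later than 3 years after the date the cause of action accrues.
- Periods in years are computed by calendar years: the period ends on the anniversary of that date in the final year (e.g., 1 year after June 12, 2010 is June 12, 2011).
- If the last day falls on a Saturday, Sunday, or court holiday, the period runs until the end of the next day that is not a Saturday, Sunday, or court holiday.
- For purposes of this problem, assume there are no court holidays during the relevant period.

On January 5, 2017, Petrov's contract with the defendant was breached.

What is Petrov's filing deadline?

January 6, 2020

3 years after January 5, 2017 is January 5, 2020.
January 5, 2020 is Sunday. The next qualifying day is January 6, 2020.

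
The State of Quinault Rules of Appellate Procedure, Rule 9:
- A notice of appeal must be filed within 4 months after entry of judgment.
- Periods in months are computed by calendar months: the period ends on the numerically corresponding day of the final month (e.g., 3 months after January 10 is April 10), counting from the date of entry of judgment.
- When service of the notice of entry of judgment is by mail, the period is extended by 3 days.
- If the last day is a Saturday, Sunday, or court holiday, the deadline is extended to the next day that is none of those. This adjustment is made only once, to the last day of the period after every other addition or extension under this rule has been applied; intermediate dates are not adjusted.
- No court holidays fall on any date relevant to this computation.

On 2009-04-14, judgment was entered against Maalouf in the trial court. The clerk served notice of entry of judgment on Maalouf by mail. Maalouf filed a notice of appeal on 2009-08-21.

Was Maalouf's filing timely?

4 months after 2009-04-14 is August 14, 2009.
Service was by mail, adding 3 days: August 14, 2009 + 3 days = August 17, 2009.
August 17, 2009 is a Monday and not a court holiday, so no extension applies.
The deadline is August 17, 2009; the filing on August 21, 2009 is after that date.

No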